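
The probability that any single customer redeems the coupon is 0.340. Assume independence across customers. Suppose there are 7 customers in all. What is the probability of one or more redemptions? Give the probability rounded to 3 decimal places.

0.945

P(at least one) = 1 − P(none) = 1 − (1 − 0.34)^7
= 1 − 0.05455 = 0.94545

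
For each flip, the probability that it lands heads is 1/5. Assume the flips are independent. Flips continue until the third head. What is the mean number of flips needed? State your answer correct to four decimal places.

15.0000

Y = total flips until the third success; negative binomial with r=3, p=0.20.
E[Y] = r / p = 3 / 0.20 = 15.000000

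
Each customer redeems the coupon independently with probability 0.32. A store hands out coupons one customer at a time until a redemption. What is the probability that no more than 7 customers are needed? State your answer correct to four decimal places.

0.9328

Y = number of customers to the first success; geometric, p = 0.32.
P(Y ≤ 7) = 1 − (1−p)^7 = 1 − 0.067230 = 0.932770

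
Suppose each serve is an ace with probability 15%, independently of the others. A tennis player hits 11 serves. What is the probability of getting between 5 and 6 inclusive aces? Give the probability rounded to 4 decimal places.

X ~ Binomial(11, 0.15); P(5 ≤ X ≤ 6) = Σ C(11,k) p^k (1−p)^(11−k) over k:
  k=5: C(11,5)·0.15^5·0.85^6 = 0.013232
  k=6: C(11,6)·0.15^6·0.85^5 = 0.002335
Total = 0.015567

0.0156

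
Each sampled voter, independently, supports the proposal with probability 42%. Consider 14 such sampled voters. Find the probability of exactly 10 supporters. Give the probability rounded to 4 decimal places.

0.0193

X ~ Binomial(n=14, p=0.42).
P(X=10) = C(14,10) · p^10 · (1−p)^4
= 1001 · 0.0001708 · 0.11316 = 0.019348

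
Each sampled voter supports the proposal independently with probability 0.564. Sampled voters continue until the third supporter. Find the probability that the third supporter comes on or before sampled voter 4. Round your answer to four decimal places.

Finishing within 4 sampled voters ⇔ at least 3 successes in the first 4. With X ~ Binomial(4, 0.564), P(Y ≤ 4) = 1 − P(X ≤ 2).
  k=0: C(4,0)·0.564^0·0.436^4 = 0.036136
  k=1: C(4,1)·0.564^1·0.436^3 = 0.186981
  k=2: C(4,2)·0.564^2·0.436^2 = 0.362813
1 − 0.585931 = 0.414069

0.4141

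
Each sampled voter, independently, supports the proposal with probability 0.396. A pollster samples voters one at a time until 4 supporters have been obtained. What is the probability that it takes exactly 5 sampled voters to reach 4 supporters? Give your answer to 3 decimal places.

Y = trial on which the fourth success occurs; negative binomial, r=4, p=0.396.
P(Y=5) = C(4,3) · p^4 · (1−p)^1
= 4 · 0.024591 · 0.604 = 0.05941

0.059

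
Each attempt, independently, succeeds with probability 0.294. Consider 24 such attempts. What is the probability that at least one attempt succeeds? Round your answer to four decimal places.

P(at least one) = 1 − P(none) = 1 − (1 − 0.294)^24
= 1 − 0.000235 = 0.999765

0.9998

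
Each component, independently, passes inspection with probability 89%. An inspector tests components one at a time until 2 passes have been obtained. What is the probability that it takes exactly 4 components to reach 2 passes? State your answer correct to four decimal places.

0.0288

Y = trial on which the second success occurs; negative binomial, r=2, p=0.89.
P(Y=4) = C(3,1) · p^2 · (1−p)^2
= 3 · 0.7921 · 0.0121 = 0.028753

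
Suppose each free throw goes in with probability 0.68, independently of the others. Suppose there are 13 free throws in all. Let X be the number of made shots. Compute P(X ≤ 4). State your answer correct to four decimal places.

0.0065

X ~ Binomial(13, 0.68); P(X ≤ 4) = Σ C(13,k) p^k (1−p)^(13−k) over k:
  k=0: C(13,0)·0.68^0·0.32^13 = 0.000000
  k=1: C(13,1)·0.68^1·0.32^12 = 0.000010
  k=2: C(13,2)·0.68^2·0.32^11 = 0.000130
  k=3: C(13,3)·0.68^3·0.32^10 = 0.001012
  k=4: C(13,4)·0.68^4·0.32^9 = 0.005379
Total = 0.006532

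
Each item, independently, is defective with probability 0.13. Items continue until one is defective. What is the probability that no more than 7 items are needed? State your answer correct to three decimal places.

0.623

Y = number of items to the first success; geometric, p = 0.13.
P(Y ≤ 7) = 1 − (1−p)^7 = 1 − 0.37725 = 0.62275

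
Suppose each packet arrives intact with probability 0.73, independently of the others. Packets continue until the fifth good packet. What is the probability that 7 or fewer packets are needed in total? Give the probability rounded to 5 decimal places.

0.71386

Finishing within 7 packets ⇔ at least 5 successes in the first 7. With X ~ Binomial(7, 0.73), P(Y ≤ 7) = 1 − P(X ≤ 4).
  k=0: C(7,0)·0.73^0·0.27^7 = 0.0001046
  k=1: C(7,1)·0.73^1·0.27^6 = 0.0019797
  k=2: C(7,2)·0.73^2·0.27^5 = 0.0160577
  k=3: C(7,3)·0.73^3·0.27^4 = 0.0723589
  k=4: C(7,4)·0.73^4·0.27^3 = 0.1956369
1 − 0.2861378 = 0.7138622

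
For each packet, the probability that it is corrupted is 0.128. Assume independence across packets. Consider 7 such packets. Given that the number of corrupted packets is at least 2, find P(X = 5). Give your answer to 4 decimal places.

X ~ Binomial(7, 0.128). Want P(X=5 | X≥2) = P(X=5) / P(X≥2).
P(X=5) = C(7,5)·0.128^5·0.872^2 = 0.000549
P(X≥2) = 1 − 0.383368 − 0.393919 = 0.222713
Ratio = 0.000549 / 0.222713 = 0.002464

0.0025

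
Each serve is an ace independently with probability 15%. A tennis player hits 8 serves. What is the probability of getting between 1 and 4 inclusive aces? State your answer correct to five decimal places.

0.72466

X ~ Binomial(8, 0.15); P(1 ≤ X ≤ 4) = Σ C(8,k) p^k (1−p)^(8−k) over k:
  k=1: C(8,1)·0.15^1·0.85^7 = 0.3846925
  k=2: C(8,2)·0.15^2·0.85^6 = 0.2376042
  k=3: C(8,3)·0.15^3·0.85^5 = 0.0838603
  k=4: C(8,4)·0.15^4·0.85^4 = 0.0184986
Total = 0.7246556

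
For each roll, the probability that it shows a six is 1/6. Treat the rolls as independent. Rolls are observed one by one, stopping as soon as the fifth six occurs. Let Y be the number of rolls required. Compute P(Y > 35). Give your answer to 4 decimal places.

Needing more than 35 rolls ⇔ fewer than 5 successes in the first 35. With X ~ Binomial(35, 0.166667), P(Y > 35) = P(X ≤ 4).
  k=0: C(35,0)·0.166667^0·0.833333^35 = 0.001693
  k=1: C(35,1)·0.166667^1·0.833333^34 = 0.011851
  k=2: C(35,2)·0.166667^2·0.833333^33 = 0.040293
  k=3: C(35,3)·0.166667^3·0.833333^32 = 0.088645
  k=4: C(35,4)·0.166667^4·0.833333^31 = 0.141833
P(X ≤ 4) = 0.284315

0.2843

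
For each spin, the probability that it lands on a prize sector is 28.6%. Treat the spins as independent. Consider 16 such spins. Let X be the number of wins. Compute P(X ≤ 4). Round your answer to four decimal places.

X ~ Binomial(16, 0.286); P(X ≤ 4) = Σ C(16,k) p^k (1−p)^(16−k) over k:
  k=0: C(16,0)·0.286^0·0.714^16 = 0.004562
  k=1: C(16,1)·0.286^1·0.714^15 = 0.029239
  k=2: C(16,2)·0.286^2·0.714^14 = 0.087839
  k=3: C(16,3)·0.286^3·0.714^13 = 0.164196
  k=4: C(16,4)·0.286^4·0.714^12 = 0.213754
Total = 0.499590

0.4996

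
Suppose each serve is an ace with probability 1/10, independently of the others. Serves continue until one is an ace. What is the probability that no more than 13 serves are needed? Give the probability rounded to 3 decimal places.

Y = number of serves to the first success; geometric, p = 0.10.
P(Y ≤ 13) = 1 − (1−p)^13 = 1 − 0.25419 = 0.74581

0.746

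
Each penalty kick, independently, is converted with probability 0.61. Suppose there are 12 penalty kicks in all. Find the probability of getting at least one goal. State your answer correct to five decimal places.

0.99999

P(at least one) = 1 − P(none) = 1 − (1 − 0.61)^12
= 1 − 0.0000124 = 0.9999876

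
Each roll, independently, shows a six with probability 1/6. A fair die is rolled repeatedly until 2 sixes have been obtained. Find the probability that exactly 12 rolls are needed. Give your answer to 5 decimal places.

0.04935

Y = trial on which the second success occurs; negative binomial, r=2, p=0.166667.
P(Y=12) = C(11,1) · p^2 · (1−p)^10
= 11 · 0.027778 · 0.16151 = 0.0493489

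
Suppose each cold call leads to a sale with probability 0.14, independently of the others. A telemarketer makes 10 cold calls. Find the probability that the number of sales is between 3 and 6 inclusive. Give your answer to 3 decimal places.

0.154

X ~ Binomial(10, 0.14); P(3 ≤ X ≤ 6) = Σ C(10,k) p^k (1−p)^(10−k) over k:
  k=3: C(10,3)·0.14^3·0.86^7 = 0.11457
  k=4: C(10,4)·0.14^4·0.86^6 = 0.03264
  k=5: C(10,5)·0.14^5·0.86^5 = 0.00638
  k=6: C(10,6)·0.14^6·0.86^4 = 0.00086
Total = 0.15444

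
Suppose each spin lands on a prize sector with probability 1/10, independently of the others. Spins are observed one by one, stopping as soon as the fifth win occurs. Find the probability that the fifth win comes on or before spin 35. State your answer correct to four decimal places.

0.2693

Finishing within 35 spins ⇔ at least 5 successes in the first 35. With X ~ Binomial(35, 0.10), P(Y ≤ 35) = 1 − P(X ≤ 4).
  k=0: C(35,0)·0.10^0·0.90^35 = 0.025032
  k=1: C(35,1)·0.10^1·0.90^34 = 0.097345
  k=2: C(35,2)·0.10^2·0.90^33 = 0.183874
  k=3: C(35,3)·0.10^3·0.90^32 = 0.224735
  k=4: C(35,4)·0.10^4·0.90^31 = 0.199764
1 − 0.730749 = 0.269251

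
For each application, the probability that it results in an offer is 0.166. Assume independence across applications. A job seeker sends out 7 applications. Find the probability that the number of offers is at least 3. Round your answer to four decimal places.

0.0948

X ~ Binomial(7, 0.166); P(X ≥ 3) = Σ C(7,k) p^k (1−p)^(7−k) over k:
  k=3: C(7,3)·0.166^3·0.834^4 = 0.077456
  k=4: C(7,4)·0.166^4·0.834^3 = 0.015417
  k=5: C(7,5)·0.166^5·0.834^2 = 0.001841
  k=6: C(7,6)·0.166^6·0.834^1 = 0.000122
  k=7: C(7,7)·0.166^7·0.834^0 = 0.000003
Total = 0.094840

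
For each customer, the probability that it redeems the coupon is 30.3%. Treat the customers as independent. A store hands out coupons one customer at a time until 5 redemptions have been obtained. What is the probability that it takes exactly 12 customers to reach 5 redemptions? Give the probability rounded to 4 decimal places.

Y = trial on which the fifth success occurs; negative binomial, r=5, p=0.303.
P(Y=12) = C(11,4) · p^5 · (1−p)^7
= 330 · 0.002554 · 0.079915 = 0.067353

0.0674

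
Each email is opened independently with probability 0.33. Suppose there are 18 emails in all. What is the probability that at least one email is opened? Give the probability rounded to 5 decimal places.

P(at least one) = 1 − P(none) = 1 − (1 − 0.33)^18
= 1 − 0.0007402 = 0.9992598

0.99926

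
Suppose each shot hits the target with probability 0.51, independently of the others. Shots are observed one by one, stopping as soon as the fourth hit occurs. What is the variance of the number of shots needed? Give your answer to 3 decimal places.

7.536

Y = total shots until the fourth success; negative binomial with r=4, p=0.51.
Var(Y) = r(1−p)/p² = 4·0.49 / 0.51² = 7.53556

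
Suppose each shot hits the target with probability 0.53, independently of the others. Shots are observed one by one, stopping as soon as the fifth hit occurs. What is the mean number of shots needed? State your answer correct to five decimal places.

Y = total shots until the fifth success; negative binomial with r=5, p=0.53.
E[Y] = r / p = 5 / 0.53 = 9.4339623

9.43396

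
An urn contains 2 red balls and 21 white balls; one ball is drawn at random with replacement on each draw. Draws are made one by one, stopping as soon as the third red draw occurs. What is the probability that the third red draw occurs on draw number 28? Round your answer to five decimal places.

Y = trial on which the third success occurs; negative binomial, r=3, p=0.086957.
P(Y=28) = C(27,2) · p^3 · (1−p)^25
= 351 · 0.00065752 · 0.10287 = 0.0237411

0.02374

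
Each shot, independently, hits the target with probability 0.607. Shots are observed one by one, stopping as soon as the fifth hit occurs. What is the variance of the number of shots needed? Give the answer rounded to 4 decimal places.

5.3332

Y = total shots until the fifth success; negative binomial with r=5, p=0.607.
Var(Y) = r(1−p)/p² = 5·0.393 / 0.607² = 5.333167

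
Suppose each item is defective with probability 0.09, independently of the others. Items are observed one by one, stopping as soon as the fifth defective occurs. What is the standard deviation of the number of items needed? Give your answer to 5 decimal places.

Y = total items until the fifth success; negative binomial with r=5, p=0.09.
SD(Y) = √[r(1−p)/p²] = √(561.7283951) = 23.7008100

23.70081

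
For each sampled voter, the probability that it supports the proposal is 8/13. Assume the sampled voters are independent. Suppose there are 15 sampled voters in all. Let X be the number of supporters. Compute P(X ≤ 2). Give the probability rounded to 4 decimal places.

0.0002

X ~ Binomial(15, 0.615385); P(X ≤ 2) = Σ C(15,k) p^k (1−p)^(15−k) over k:
  k=0: C(15,0)·0.615385^0·0.384615^15 = 0.000001
  k=1: C(15,1)·0.615385^1·0.384615^14 = 0.000014
  k=2: C(15,2)·0.615385^2·0.384615^13 = 0.000160
Total = 0.000175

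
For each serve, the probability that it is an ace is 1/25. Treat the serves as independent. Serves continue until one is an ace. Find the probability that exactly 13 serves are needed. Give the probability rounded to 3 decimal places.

0.025

Geometric (trials to first success), p = 0.04.
P(Y = 13) = (1−p)^12 · p = 0.61271 · 0.04 = 0.02451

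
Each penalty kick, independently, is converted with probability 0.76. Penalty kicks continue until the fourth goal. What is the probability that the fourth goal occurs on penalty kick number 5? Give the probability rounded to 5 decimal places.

0.32028

Y = trial on which the fourth success occurs; negative binomial, r=4, p=0.76.
P(Y=5) = C(4,3) · p^4 · (1−p)^1
= 4 · 0.33362 · 0.24 = 0.3202769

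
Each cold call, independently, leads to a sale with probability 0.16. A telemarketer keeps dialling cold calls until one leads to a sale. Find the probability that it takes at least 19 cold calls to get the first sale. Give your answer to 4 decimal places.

0.0434

Y = number of cold calls to the first success; geometric, p = 0.16.
P(Y > 18) = P(first 18 all fail) = (1−p)^18 = 0.043354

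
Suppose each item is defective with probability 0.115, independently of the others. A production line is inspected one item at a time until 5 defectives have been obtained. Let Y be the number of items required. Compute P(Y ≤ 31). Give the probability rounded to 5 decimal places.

0.28140

Finishing within 31 items ⇔ at least 5 successes in the first 31. With X ~ Binomial(31, 0.115), P(Y ≤ 31) = 1 − P(X ≤ 4).
  k=0: C(31,0)·0.115^0·0.885^31 = 0.0226590
  k=1: C(31,1)·0.115^1·0.885^30 = 0.0912762
  k=2: C(31,2)·0.115^2·0.885^29 = 0.1779113
  k=3: C(31,3)·0.115^3·0.885^28 = 0.2234780
  k=4: C(31,4)·0.115^4·0.885^27 = 0.2032766
1 − 0.7186012 = 0.2813988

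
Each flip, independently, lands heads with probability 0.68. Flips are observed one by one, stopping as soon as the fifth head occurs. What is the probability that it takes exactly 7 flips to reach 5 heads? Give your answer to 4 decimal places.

0.2233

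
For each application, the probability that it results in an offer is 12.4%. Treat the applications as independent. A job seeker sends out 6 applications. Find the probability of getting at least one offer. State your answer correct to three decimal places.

0.548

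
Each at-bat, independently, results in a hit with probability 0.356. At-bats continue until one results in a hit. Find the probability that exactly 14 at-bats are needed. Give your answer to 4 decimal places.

0.0012

Geometric (trials to first success), p = 0.356.
P(Y = 14) = (1−p)^13 · p = 0.0032773 · 0.356 = 0.001167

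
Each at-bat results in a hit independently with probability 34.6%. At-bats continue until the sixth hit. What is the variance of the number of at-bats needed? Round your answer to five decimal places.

Y = total at-bats until the sixth success; negative binomial with r=6, p=0.346.
Var(Y) = r(1−p)/p² = 6·0.654 / 0.346² = 32.7775736

32.77757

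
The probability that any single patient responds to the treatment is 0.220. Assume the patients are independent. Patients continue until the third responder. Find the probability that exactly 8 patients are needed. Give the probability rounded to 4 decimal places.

0.0646

Y = trial on which the third success occurs; negative binomial, r=3, p=0.22.
P(Y=8) = C(7,2) · p^3 · (1−p)^5
= 21 · 0.010648 · 0.28872 = 0.064560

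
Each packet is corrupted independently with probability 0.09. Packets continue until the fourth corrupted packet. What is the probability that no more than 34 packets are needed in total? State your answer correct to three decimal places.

Finishing within 34 packets ⇔ at least 4 successes in the first 34. With X ~ Binomial(34, 0.09), P(Y ≤ 34) = 1 − P(X ≤ 3).
  k=0: C(34,0)·0.09^0·0.91^34 = 0.04050
  k=1: C(34,1)·0.09^1·0.91^33 = 0.13617
  k=2: C(34,2)·0.09^2·0.91^32 = 0.22221
  k=3: C(34,3)·0.09^3·0.91^31 = 0.23442
1 − 0.63331 = 0.36669

0.367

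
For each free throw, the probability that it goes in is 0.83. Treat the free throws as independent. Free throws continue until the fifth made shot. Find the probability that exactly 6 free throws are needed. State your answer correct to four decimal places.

Y = trial on which the fifth success occurs; negative binomial, r=5, p=0.83.
P(Y=6) = C(5,4) · p^5 · (1−p)^1
= 5 · 0.3939 · 0.17 = 0.334818

0.3348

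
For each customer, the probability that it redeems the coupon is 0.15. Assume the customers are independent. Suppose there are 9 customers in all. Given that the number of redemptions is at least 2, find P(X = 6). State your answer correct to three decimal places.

X ~ Binomial(9, 0.15). Want P(X=6 | X≥2) = P(X=6) / P(X≥2).
P(X=6) = C(9,6)·0.15^6·0.85^3 = 0.00059
P(X≥2) = 1 − 0.23162 − 0.36786 = 0.40052
Ratio = 0.00059 / 0.40052 = 0.00147

0.001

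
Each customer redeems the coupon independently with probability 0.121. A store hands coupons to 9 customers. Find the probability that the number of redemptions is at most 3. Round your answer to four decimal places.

0.9837

X ~ Binomial(9, 0.121); P(X ≤ 3) = Σ C(9,k) p^k (1−p)^(9−k) over k:
  k=0: C(9,0)·0.121^0·0.879^9 = 0.313256
  k=1: C(9,1)·0.121^1·0.879^8 = 0.388096
  k=2: C(9,2)·0.121^2·0.879^7 = 0.213695
  k=3: C(9,3)·0.121^3·0.879^6 = 0.068639
Total = 0.983686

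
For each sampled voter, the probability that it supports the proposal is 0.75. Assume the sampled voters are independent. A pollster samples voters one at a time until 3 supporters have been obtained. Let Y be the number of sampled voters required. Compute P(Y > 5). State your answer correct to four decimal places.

0.1035

Needing more than 5 sampled voters ⇔ fewer than 3 successes in the first 5. With X ~ Binomial(5, 0.75), P(Y > 5) = P(X ≤ 2).
  k=0: C(5,0)·0.75^0·0.25^5 = 0.000977
  k=1: C(5,1)·0.75^1·0.25^4 = 0.014648
  k=2: C(5,2)·0.75^2·0.25^3 = 0.087891
P(X ≤ 2) = 0.103516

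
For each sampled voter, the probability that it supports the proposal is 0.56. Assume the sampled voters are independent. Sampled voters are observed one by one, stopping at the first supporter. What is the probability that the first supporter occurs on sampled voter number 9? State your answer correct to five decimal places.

0.00079

Geometric (trials to first success), p = 0.56.
P(Y = 9) = (1−p)^8 · p = 0.0014048 · 0.56 = 0.0007867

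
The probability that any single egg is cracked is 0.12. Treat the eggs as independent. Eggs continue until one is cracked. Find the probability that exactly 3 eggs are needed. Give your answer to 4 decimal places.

Geometric (trials to first success), p = 0.12.
P(Y = 3) = (1−p)^2 · p = 0.7744 · 0.12 = 0.092928

0.0929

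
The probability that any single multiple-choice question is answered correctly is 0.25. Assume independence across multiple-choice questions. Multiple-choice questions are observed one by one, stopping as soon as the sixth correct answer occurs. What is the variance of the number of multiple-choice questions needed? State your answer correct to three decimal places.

Y = total multiple-choice questions until the sixth success; negative binomial with r=6, p=0.25.
Var(Y) = r(1−p)/p² = 6·0.75 / 0.25² = 72.00000

72.000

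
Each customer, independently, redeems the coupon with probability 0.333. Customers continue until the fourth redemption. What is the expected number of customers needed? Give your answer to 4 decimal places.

12.0120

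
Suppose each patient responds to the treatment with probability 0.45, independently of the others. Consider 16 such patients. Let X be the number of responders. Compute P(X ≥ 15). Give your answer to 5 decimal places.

X ~ Binomial(16, 0.45); P(X ≥ 15) = Σ C(16,k) p^k (1−p)^(16−k) over k:
  k=15: C(16,15)·0.45^15·0.55^1 = 0.0000553
  k=16: C(16,16)·0.45^16·0.55^0 = 0.0000028
Total = 0.0000581

0.00006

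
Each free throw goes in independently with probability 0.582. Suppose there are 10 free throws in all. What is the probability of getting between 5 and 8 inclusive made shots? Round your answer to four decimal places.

0.7656

X ~ Binomial(10, 0.582); P(5 ≤ X ≤ 8) = Σ C(10,k) p^k (1−p)^(10−k) over k:
  k=5: C(10,5)·0.582^5·0.418^5 = 0.214732
  k=6: C(10,6)·0.582^6·0.418^4 = 0.249151
  k=7: C(10,7)·0.582^7·0.418^3 = 0.198231
  k=8: C(10,8)·0.582^8·0.418^2 = 0.103502
Total = 0.765616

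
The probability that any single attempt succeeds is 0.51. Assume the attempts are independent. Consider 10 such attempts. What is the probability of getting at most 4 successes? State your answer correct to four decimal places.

X ~ Binomial(10, 0.51); P(X ≤ 4) = Σ C(10,k) p^k (1−p)^(10−k) over k:
  k=0: C(10,0)·0.51^0·0.49^10 = 0.000798
  k=1: C(10,1)·0.51^1·0.49^9 = 0.008305
  k=2: C(10,2)·0.51^2·0.49^8 = 0.038897
  k=3: C(10,3)·0.51^3·0.49^7 = 0.107960
  k=4: C(10,4)·0.51^4·0.49^6 = 0.196642
Total = 0.352603

0.3526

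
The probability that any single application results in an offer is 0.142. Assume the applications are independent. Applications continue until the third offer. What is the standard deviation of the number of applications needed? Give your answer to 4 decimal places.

11.2984

Y = total applications until the third success; negative binomial with r=3, p=0.142.
SD(Y) = √[r(1−p)/p²] = √(127.653243) = 11.298373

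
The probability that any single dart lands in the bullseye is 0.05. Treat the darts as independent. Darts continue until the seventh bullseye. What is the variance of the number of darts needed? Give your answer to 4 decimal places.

2660.0000

Y = total darts until the seventh success; negative binomial with r=7, p=0.05.
Var(Y) = r(1−p)/p² = 7·0.95 / 0.05² = 2660.000000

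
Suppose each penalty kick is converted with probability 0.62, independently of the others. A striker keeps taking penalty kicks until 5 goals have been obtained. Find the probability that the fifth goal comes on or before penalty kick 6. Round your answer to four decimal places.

0.2657

Finishing within 6 penalty kicks ⇔ at least 5 successes in the first 6. With X ~ Binomial(6, 0.62), P(Y ≤ 6) = 1 − P(X ≤ 4).
  k=0: C(6,0)·0.62^0·0.38^6 = 0.003011
  k=1: C(6,1)·0.62^1·0.38^5 = 0.029475
  k=2: C(6,2)·0.62^2·0.38^4 = 0.120229
  k=3: C(6,3)·0.62^3·0.38^3 = 0.261551
  k=4: C(6,4)·0.62^4·0.38^2 = 0.320055
1 − 0.734321 = 0.265679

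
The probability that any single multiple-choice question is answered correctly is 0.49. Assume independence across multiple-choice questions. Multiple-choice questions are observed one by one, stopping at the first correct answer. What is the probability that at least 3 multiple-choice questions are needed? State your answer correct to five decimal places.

Y = number of multiple-choice questions to the first success; geometric, p = 0.49.
P(Y > 2) = P(first 2 all fail) = (1−p)^2 = 0.2601000

0.26010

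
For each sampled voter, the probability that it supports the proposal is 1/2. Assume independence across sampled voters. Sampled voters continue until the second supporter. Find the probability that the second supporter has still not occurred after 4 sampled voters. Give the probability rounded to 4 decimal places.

Needing more than 4 sampled voters ⇔ fewer than 2 successes in the first 4. With X ~ Binomial(4, 0.50), P(Y > 4) = P(X ≤ 1).
  k=0: C(4,0)·0.50^0·0.50^4 = 0.062500
  k=1: C(4,1)·0.50^1·0.50^3 = 0.250000
P(X ≤ 1) = 0.312500

0.3125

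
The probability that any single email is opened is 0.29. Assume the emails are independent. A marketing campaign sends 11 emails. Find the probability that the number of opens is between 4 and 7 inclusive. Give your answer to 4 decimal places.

X ~ Binomial(11, 0.29); P(4 ≤ X ≤ 7) = Σ C(11,k) p^k (1−p)^(11−k) over k:
  k=4: C(11,4)·0.29^4·0.71^7 = 0.212283
  k=5: C(11,5)·0.29^5·0.71^6 = 0.121390
  k=6: C(11,6)·0.29^6·0.71^5 = 0.049582
  k=7: C(11,7)·0.29^7·0.71^4 = 0.014465
Total = 0.397720

0.3977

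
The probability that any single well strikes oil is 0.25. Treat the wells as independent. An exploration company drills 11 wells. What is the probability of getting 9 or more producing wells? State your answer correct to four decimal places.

X ~ Binomial(11, 0.25); P(X ≥ 9) = Σ C(11,k) p^k (1−p)^(11−k) over k:
  k=9: C(11,9)·0.25^9·0.75^2 = 0.000118
  k=10: C(11,10)·0.25^10·0.75^1 = 0.000008
  k=11: C(11,11)·0.25^11·0.75^0 = 0.000000
Total = 0.000126

0.0001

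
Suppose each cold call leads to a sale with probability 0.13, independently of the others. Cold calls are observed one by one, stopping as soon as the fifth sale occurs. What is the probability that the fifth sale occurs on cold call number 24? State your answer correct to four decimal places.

Y = trial on which the fifth success occurs; negative binomial, r=5, p=0.13.
P(Y=24) = C(23,4) · p^5 · (1−p)^19
= 8855 · 3.7129e-05 · 0.070936 = 0.023322

0.0233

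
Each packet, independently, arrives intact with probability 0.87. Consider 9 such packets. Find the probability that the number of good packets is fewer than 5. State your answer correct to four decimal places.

0.0030

X ~ Binomial(9, 0.87); P(X ≤ 4) = Σ C(9,k) p^k (1−p)^(9−k) over k:
  k=0: C(9,0)·0.87^0·0.13^9 = 0.000000
  k=1: C(9,1)·0.87^1·0.13^8 = 0.000001
  k=2: C(9,2)·0.87^2·0.13^7 = 0.000017
  k=3: C(9,3)·0.87^3·0.13^6 = 0.000267
  k=4: C(9,4)·0.87^4·0.13^5 = 0.002680
Total = 0.002965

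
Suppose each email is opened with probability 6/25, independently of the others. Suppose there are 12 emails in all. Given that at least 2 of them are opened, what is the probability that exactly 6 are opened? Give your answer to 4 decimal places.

0.0414

X ~ Binomial(12, 0.24). Want P(X=6 | X≥2) = P(X=6) / P(X≥2).
P(X=6) = C(12,6)·0.24^6·0.76^6 = 0.034027
P(X≥2) = 1 − 0.037133 − 0.140716 = 0.822151
Ratio = 0.034027 / 0.822151 = 0.041388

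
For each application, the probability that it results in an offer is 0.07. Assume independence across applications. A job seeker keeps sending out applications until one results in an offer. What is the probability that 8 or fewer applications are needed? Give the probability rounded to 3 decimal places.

0.440

Y = number of applications to the first success; geometric, p = 0.07.
P(Y ≤ 8) = 1 − (1−p)^8 = 1 − 0.55958 = 0.44042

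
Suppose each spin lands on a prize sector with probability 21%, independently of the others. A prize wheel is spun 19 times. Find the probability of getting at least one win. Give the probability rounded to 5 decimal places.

P(at least one) = 1 − P(none) = 1 − (1 − 0.21)^19
= 1 − 0.0113479 = 0.9886521

0.98865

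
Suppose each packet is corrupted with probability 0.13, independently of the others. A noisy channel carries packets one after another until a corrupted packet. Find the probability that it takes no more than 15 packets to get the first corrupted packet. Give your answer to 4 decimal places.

Y = number of packets to the first success; geometric, p = 0.13.
P(Y ≤ 15) = 1 − (1−p)^15 = 1 − 0.123819 = 0.876181

0.8762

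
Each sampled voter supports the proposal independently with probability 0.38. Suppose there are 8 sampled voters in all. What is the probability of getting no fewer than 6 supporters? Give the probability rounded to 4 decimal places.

0.0385

X ~ Binomial(8, 0.38); P(X ≥ 6) = Σ C(8,k) p^k (1−p)^(8−k) over k:
  k=6: C(8,6)·0.38^6·0.62^2 = 0.032407
  k=7: C(8,7)·0.38^7·0.62^1 = 0.005675
  k=8: C(8,8)·0.38^8·0.62^0 = 0.000435
Total = 0.038517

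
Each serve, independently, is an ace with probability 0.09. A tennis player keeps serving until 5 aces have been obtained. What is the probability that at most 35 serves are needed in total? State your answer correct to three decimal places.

0.203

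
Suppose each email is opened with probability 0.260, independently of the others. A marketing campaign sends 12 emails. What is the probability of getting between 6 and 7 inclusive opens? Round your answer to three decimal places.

X ~ Binomial(12, 0.26); P(6 ≤ X ≤ 7) = Σ C(12,k) p^k (1−p)^(12−k) over k:
  k=6: C(12,6)·0.26^6·0.74^6 = 0.04687
  k=7: C(12,7)·0.26^7·0.74^5 = 0.01412
Total = 0.06099

0.061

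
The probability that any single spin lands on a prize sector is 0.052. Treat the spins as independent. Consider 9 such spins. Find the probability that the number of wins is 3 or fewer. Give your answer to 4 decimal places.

X ~ Binomial(9, 0.052); P(X ≤ 3) = Σ C(9,k) p^k (1−p)^(9−k) over k:
  k=0: C(9,0)·0.052^0·0.948^9 = 0.618408
  k=1: C(9,1)·0.052^1·0.948^8 = 0.305290
  k=2: C(9,2)·0.052^2·0.948^7 = 0.066983
  k=3: C(9,3)·0.052^3·0.948^6 = 0.008573
Total = 0.999254

0.9993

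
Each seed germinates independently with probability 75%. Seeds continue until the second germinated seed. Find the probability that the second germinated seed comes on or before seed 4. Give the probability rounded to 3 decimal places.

0.949

Finishing within 4 seeds ⇔ at least 2 successes in the first 4. With X ~ Binomial(4, 0.75), P(Y ≤ 4) = 1 − P(X ≤ 1).
  k=0: C(4,0)·0.75^0·0.25^4 = 0.00391
  k=1: C(4,1)·0.75^1·0.25^3 = 0.04688
1 − 0.05078 = 0.94922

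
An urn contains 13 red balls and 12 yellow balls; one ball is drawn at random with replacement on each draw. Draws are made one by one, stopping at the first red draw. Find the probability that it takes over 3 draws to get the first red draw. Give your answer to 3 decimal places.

Y = number of draws to the first success; geometric, p = 0.52.
P(Y > 3) = P(first 3 all fail) = (1−p)^3 = 0.11059

0.111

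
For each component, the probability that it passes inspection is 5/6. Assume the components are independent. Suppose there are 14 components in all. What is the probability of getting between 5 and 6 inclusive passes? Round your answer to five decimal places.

X ~ Binomial(14, 0.833333); P(5 ≤ X ≤ 6) = Σ C(14,k) p^k (1−p)^(14−k) over k:
  k=5: C(14,5)·0.833333^5·0.166667^9 = 0.0000798
  k=6: C(14,6)·0.833333^6·0.166667^8 = 0.0005988
Total = 0.0006786

0.00068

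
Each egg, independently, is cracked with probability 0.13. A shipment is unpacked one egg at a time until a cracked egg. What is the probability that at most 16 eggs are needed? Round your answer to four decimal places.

Y = number of eggs to the first success; geometric, p = 0.13.
P(Y ≤ 16) = 1 − (1−p)^16 = 1 − 0.107723 = 0.892277

0.8923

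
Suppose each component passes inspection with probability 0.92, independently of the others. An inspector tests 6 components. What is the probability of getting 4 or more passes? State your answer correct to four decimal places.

0.9915

X ~ Binomial(6, 0.92); P(X ≥ 4) = Σ C(6,k) p^k (1−p)^(6−k) over k:
  k=4: C(6,4)·0.92^4·0.08^2 = 0.068774
  k=5: C(6,5)·0.92^5·0.08^1 = 0.316359
  k=6: C(6,6)·0.92^6·0.08^0 = 0.606355
Total = 0.991488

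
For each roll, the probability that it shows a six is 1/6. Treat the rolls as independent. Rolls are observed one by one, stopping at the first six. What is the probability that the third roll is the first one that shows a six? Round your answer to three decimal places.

Geometric (trials to first success), p = 0.166667.
P(Y = 3) = (1−p)^2 · p = 0.69444 · 0.166667 = 0.11574

0.116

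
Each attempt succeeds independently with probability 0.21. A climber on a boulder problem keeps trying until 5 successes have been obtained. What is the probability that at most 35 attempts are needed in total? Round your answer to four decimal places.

Finishing within 35 attempts ⇔ at least 5 successes in the first 35. With X ~ Binomial(35, 0.21), P(Y ≤ 35) = 1 − P(X ≤ 4).
  k=0: C(35,0)·0.21^0·0.79^35 = 0.000261
  k=1: C(35,1)·0.21^1·0.79^34 = 0.002430
  k=2: C(35,2)·0.21^2·0.79^33 = 0.010981
  k=3: C(35,3)·0.21^3·0.79^32 = 0.032110
  k=4: C(35,4)·0.21^4·0.79^31 = 0.068284
1 − 0.114066 = 0.885934

0.8859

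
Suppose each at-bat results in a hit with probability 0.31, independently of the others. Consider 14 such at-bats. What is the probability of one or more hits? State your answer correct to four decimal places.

P(at least one) = 1 − P(none) = 1 − (1 − 0.31)^14
= 1 − 0.005545 = 0.994455

0.9945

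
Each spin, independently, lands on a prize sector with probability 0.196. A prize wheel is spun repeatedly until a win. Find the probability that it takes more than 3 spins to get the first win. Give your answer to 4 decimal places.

0.5197

Y = number of spins to the first success; geometric, p = 0.196.
P(Y > 3) = P(first 3 all fail) = (1−p)^3 = 0.519718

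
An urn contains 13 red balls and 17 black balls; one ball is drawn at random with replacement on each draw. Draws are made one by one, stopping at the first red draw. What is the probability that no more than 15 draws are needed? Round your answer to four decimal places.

0.9998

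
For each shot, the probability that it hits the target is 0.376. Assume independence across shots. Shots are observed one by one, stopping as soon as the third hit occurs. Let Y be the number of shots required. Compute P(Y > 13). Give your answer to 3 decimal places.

Needing more than 13 shots ⇔ fewer than 3 successes in the first 13. With X ~ Binomial(13, 0.376), P(Y > 13) = P(X ≤ 2).
  k=0: C(13,0)·0.376^0·0.624^13 = 0.00217
  k=1: C(13,1)·0.376^1·0.624^12 = 0.01704
  k=2: C(13,2)·0.376^2·0.624^11 = 0.06159
P(X ≤ 2) = 0.08080

0.081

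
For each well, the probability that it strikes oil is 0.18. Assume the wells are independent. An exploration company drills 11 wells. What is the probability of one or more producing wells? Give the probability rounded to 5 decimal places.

0.88729

P(at least one) = 1 − P(none) = 1 − (1 − 0.18)^11
= 1 − 0.1127074 = 0.8872926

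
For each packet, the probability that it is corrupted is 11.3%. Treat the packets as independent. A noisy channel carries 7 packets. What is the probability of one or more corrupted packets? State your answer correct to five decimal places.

P(at least one) = 1 − P(none) = 1 − (1 − 0.113)^7
= 1 − 0.4319817 = 0.5680183

0.56802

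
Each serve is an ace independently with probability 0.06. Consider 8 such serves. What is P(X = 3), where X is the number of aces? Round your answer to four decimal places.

0.0089

X ~ Binomial(n=8, p=0.06).
P(X=3) = C(8,3) · p^3 · (1−p)^5
= 56 · 0.000216 · 0.7339 = 0.008877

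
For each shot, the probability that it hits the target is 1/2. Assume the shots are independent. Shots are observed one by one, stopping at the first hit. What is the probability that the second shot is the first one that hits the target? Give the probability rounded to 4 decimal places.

Geometric (trials to first success), p = 0.50.
P(Y = 2) = (1−p)^1 · p = 0.5 · 0.50 = 0.250000

0.2500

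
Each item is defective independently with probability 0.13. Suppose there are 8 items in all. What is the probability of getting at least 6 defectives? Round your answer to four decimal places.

0.0001

X ~ Binomial(8, 0.13); P(X ≥ 6) = Σ C(8,k) p^k (1−p)^(8−k) over k:
  k=6: C(8,6)·0.13^6·0.87^2 = 0.000102
  k=7: C(8,7)·0.13^7·0.87^1 = 0.000004
  k=8: C(8,8)·0.13^8·0.87^0 = 0.000000
Total = 0.000107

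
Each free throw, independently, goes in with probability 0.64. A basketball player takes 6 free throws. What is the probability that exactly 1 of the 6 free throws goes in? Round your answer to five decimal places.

0.02322

X ~ Binomial(n=6, p=0.64).
P(X=1) = C(6,1) · p^1 · (1−p)^5
= 6 · 0.64 · 0.0060466 = 0.0232190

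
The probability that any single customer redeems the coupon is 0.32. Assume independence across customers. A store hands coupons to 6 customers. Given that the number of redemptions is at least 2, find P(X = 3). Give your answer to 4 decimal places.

0.3313

X ~ Binomial(6, 0.32). Want P(X=3 | X≥2) = P(X=3) / P(X≥2).
P(X=3) = C(6,3)·0.32^3·0.68^3 = 0.206066
P(X≥2) = 1 − 0.098867 − 0.279155 = 0.621977
Ratio = 0.206066 / 0.621977 = 0.331308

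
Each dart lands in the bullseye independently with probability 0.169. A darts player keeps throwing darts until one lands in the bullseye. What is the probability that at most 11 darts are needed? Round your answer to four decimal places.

0.8695

Y = number of darts to the first success; geometric, p = 0.169.
P(Y ≤ 11) = 1 − (1−p)^11 = 1 − 0.130500 = 0.869500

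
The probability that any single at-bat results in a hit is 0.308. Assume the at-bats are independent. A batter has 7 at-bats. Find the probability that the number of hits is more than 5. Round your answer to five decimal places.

0.00440

X ~ Binomial(7, 0.308); P(X ≥ 6) = Σ C(7,k) p^k (1−p)^(7−k) over k:
  k=6: C(7,6)·0.308^6·0.692^1 = 0.0041353
  k=7: C(7,7)·0.308^7·0.692^0 = 0.0002629
Total = 0.0043983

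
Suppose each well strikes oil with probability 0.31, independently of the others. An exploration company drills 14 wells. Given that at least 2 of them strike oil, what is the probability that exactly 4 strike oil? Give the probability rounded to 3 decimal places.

X ~ Binomial(14, 0.31). Want P(X=4 | X≥2) = P(X=4) / P(X≥2).
P(X=4) = C(14,4)·0.31^4·0.69^10 = 0.22614
P(X≥2) = 1 − 0.00554 − 0.03488 = 0.95958
Ratio = 0.22614 / 0.95958 = 0.23566

0.236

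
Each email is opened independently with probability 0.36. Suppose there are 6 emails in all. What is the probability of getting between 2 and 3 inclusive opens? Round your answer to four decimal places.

X ~ Binomial(6, 0.36); P(2 ≤ X ≤ 3) = Σ C(6,k) p^k (1−p)^(6−k) over k:
  k=2: C(6,2)·0.36^2·0.64^4 = 0.326149
  k=3: C(6,3)·0.36^3·0.64^3 = 0.244612
Total = 0.570761

0.5708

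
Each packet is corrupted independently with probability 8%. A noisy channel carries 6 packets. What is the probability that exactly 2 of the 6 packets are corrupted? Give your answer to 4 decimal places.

0.0688

X ~ Binomial(n=6, p=0.08).
P(X=2) = C(6,2) · p^2 · (1−p)^4
= 15 · 0.0064 · 0.71639 = 0.068774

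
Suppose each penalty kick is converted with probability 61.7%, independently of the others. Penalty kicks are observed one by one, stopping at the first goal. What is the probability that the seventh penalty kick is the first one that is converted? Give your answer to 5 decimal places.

0.00195

Geometric (trials to first success), p = 0.617.
P(Y = 7) = (1−p)^6 · p = 0.0031564 · 0.617 = 0.0019475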